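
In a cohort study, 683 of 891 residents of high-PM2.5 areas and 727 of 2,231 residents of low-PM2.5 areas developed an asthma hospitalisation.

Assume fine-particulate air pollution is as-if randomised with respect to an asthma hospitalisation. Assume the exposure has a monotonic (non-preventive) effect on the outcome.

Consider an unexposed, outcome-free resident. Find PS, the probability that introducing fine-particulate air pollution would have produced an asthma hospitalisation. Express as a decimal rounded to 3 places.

p₁ = P(outcome | exposed) = 683/891 = 0.76655
p₀ = P(outcome | unexposed) = 727/2231 = 0.32586
Under exogeneity and monotonicity, PS = (p₁ − p₀) / (1 − p₀).
PS = (0.76655 − 0.32586) / (1 − 0.32586) = 0.44069 / 0.67414 ≈ 0.6537

PS ≈ 0.654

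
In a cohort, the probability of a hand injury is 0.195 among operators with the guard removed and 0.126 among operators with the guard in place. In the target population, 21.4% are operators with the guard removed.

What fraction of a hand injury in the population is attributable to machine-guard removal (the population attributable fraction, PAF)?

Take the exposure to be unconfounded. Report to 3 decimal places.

PAF ≈ 0.105

Let p₁ = 0.195, p₀ = 0.126.
Overall risk P(Y=1) = π·p₁ + (1−π)·p₀ = 0.214×0.195 + 0.786×0.126 = 0.14077.
Under exogeneity, PAF = [P(Y=1) − p₀] / P(Y=1).
PAF = (0.14077 − 0.126) / 0.14077 ≈ 0.1049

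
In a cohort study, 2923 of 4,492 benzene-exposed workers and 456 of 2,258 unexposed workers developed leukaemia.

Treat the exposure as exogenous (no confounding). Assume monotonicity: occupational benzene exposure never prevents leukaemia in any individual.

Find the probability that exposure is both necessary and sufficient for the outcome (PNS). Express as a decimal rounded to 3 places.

p₁ = P(outcome | exposed) = 2923/4492 = 0.65071
p₀ = P(outcome | unexposed) = 456/2258 = 0.20195
Under exogeneity and monotonicity, PNS = p₁ − p₀.
PNS = 0.65071 − 0.20195 = 0.44876

PNS ≈ 0.449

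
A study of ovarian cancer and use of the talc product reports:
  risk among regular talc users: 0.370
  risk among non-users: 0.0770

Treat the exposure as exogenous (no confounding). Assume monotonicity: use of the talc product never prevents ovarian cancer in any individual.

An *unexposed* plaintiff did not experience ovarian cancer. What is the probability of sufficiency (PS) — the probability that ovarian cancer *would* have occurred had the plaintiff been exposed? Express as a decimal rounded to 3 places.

Let p₁ = 0.37, p₀ = 0.077.
Under exogeneity and monotonicity, PS = (p₁ − p₀) / (1 − p₀).
PS = (0.37 − 0.077) / (1 − 0.077) = 0.293 / 0.923 ≈ 0.3174

PS ≈ 0.317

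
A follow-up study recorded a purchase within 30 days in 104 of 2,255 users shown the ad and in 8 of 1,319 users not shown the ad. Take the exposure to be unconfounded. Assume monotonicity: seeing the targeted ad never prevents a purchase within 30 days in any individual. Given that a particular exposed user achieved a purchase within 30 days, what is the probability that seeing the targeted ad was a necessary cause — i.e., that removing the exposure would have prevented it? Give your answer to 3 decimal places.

PN ≈ 0.868

p₁ = P(outcome | exposed) = 104/2255 = 0.04612
p₀ = P(outcome | unexposed) = 8/1319 = 0.0060652
Under exogeneity and monotonicity, PN = (p₁ − p₀) / p₁.
PN = (0.04612 − 0.0060652) / 0.04612 = 0.040055 / 0.04612 ≈ 0.8685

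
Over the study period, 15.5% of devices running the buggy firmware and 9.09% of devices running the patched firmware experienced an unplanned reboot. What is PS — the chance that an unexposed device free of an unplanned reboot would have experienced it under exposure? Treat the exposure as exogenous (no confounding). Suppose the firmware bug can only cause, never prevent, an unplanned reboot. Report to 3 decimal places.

p₁ = 0.155, p₀ = 0.0909.
Under exogeneity and monotonicity, PS = (p₁ − p₀) / (1 − p₀).
PS = (0.155 − 0.0909) / (1 − 0.0909) = 0.0641 / 0.9091 ≈ 0.0705

PS ≈ 0.071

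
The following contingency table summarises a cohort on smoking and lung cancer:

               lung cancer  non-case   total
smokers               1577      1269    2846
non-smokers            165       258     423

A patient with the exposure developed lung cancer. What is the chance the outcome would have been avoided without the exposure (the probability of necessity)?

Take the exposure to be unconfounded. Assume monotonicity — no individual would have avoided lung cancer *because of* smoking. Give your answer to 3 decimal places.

p₁ = P(outcome | exposed) = 1577/2846 = 0.55411
p₀ = P(outcome | unexposed) = 165/423 = 0.39007
Under exogeneity and monotonicity, PN = (p₁ − p₀)/p₁.
PN = (0.55411 − 0.39007) / 0.55411 ≈ 0.2960

PN ≈ 0.296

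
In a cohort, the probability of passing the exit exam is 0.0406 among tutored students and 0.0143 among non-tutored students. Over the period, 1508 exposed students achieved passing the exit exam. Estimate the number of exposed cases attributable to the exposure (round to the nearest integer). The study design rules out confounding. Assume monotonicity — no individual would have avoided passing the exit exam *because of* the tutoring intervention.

about 977 cases

Let p₁ = 0.0406, p₀ = 0.0143.
PN = (p₁ − p₀)/p₁ = (0.0406 − 0.0143) / 0.0406 ≈ 0.64778.
Attributable cases ≈ PN × (exposed cases) = 0.64778 × 1508 ≈ 976.86.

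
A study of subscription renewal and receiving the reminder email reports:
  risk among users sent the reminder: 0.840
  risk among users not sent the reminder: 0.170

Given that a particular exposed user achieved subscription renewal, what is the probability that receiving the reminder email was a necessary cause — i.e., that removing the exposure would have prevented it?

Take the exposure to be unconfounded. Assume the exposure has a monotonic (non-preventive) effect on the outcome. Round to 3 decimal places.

Let p₁ = 0.84, p₀ = 0.17.
Under exogeneity and monotonicity, PN = (p₁ − p₀) / p₁.
PN = (0.84 − 0.17) / 0.84 = 0.67 / 0.84 ≈ 0.7976

PN ≈ 0.798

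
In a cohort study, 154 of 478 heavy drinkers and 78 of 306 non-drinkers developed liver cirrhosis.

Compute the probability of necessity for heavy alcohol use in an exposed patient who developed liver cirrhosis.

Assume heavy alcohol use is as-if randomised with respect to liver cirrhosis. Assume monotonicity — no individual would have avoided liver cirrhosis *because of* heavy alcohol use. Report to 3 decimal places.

p₁ = P(outcome | exposed) = 154/478 = 0.32218
p₀ = P(outcome | unexposed) = 78/306 = 0.2549
Under exogeneity and monotonicity, PN = (p₁ − p₀) / p₁.
PN = (0.32218 − 0.2549) / 0.32218 = 0.067274 / 0.32218 ≈ 0.2088

PN ≈ 0.209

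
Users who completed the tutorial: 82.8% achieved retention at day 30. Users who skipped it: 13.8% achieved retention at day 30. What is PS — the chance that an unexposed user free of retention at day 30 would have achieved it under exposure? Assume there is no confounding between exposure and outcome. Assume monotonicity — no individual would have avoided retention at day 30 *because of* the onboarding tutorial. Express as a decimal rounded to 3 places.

p₁ = 0.828, p₀ = 0.138.
Under exogeneity and monotonicity, PS = (p₁ − p₀) / (1 − p₀).
PS = (0.828 − 0.138) / (1 − 0.138) = 0.69 / 0.862 ≈ 0.8005

PS ≈ 0.800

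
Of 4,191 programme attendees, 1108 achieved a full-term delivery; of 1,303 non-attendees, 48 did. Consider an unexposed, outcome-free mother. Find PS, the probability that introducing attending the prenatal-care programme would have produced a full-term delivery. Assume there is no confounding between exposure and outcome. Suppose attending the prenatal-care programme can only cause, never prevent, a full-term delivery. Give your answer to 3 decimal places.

PS ≈ 0.236

p₁ = P(outcome | exposed) = 1108/4191 = 0.26438
p₀ = P(outcome | unexposed) = 48/1303 = 0.036838
Under exogeneity and monotonicity, PS = (p₁ − p₀) / (1 − p₀).
PS = (0.26438 − 0.036838) / (1 − 0.036838) = 0.22754 / 0.96316 ≈ 0.2362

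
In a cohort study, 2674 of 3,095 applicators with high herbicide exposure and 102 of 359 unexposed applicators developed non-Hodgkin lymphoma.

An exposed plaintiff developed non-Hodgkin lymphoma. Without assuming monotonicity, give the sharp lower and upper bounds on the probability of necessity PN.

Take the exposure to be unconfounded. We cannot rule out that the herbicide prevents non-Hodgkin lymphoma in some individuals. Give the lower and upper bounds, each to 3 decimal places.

0.671 ≤ PN ≤ 0.829

p₁ = P(outcome | exposed) = 2674/3095 = 0.86397
p₀ = P(outcome | unexposed) = 102/359 = 0.28412
Under exogeneity alone the bounds on PN are max{0,(p₁−p₀)/p₁} ≤ PN ≤ min{1,(1−p₀)/p₁}.
  lower = (p₁ − p₀)/p₁ = 0.57985 / 0.86397 ≈ 0.6711
  upper = min{1, (1 − p₀)/p₁} = 0.71588 / 0.86397 ≈ 0.8286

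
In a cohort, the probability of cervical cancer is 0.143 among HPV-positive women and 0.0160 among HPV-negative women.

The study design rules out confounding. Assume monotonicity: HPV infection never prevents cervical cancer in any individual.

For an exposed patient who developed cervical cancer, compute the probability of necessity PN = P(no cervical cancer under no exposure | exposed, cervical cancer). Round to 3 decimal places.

PN ≈ 0.888

Let p₁ = 0.143, p₀ = 0.016.
Under exogeneity and monotonicity, PN = (p₁ − p₀) / p₁.
PN = (0.143 − 0.016) / 0.143 = 0.127 / 0.143 ≈ 0.8881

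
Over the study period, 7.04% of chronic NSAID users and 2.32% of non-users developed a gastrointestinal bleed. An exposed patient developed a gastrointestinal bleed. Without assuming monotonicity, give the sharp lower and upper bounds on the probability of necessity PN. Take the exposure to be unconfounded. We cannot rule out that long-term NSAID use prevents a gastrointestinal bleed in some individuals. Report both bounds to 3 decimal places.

p₁ = 0.0704, p₀ = 0.0232.
Under exogeneity alone the bounds on PN are max{0,(p₁−p₀)/p₁} ≤ PN ≤ min{1,(1−p₀)/p₁}.
  lower = (p₁ − p₀)/p₁ = 0.0472 / 0.0704 ≈ 0.6705
  upper = min{1, (1 − p₀)/p₁} = 0.9768 / 0.0704 ≈ 13.8750 → capped at 1

0.670 ≤ PN ≤ 1.000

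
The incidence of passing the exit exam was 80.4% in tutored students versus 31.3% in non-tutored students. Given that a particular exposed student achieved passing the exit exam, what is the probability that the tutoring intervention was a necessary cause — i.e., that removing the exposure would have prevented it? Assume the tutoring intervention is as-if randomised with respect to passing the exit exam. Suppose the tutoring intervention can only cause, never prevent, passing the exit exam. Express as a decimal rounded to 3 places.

p₁ = 0.804, p₀ = 0.313.
Under exogeneity and monotonicity, PN = (p₁ − p₀) / p₁.
PN = (0.804 − 0.313) / 0.804 = 0.491 / 0.804 ≈ 0.6107

PN ≈ 0.611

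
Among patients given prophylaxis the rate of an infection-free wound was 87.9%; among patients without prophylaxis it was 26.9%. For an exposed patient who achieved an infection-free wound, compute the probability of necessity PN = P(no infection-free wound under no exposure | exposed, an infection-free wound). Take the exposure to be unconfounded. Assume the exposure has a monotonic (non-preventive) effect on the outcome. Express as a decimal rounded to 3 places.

PN ≈ 0.694

p₁ = 0.879, p₀ = 0.269.
Under exogeneity and monotonicity, PN = (p₁ − p₀) / p₁.
PN = (0.879 − 0.269) / 0.879 = 0.61 / 0.879 ≈ 0.6940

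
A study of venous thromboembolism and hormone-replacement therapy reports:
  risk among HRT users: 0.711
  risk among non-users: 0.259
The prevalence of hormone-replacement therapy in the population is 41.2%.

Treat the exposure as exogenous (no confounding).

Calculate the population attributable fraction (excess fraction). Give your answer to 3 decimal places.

Let p₁ = 0.711, p₀ = 0.259.
Overall risk P(Y=1) = π·p₁ + (1−π)·p₀ = 0.412×0.711 + 0.588×0.259 = 0.44522.
Under exogeneity, PAF = [P(Y=1) − p₀] / P(Y=1).
PAF = (0.44522 − 0.259) / 0.44522 ≈ 0.4183

PAF ≈ 0.418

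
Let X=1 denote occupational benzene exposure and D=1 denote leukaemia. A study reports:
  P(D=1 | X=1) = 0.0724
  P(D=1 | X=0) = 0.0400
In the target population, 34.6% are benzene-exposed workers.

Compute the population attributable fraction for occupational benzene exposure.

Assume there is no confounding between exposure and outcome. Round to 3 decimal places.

Let p₁ = 0.0724, p₀ = 0.04.
Overall risk P(Y=1) = π·p₁ + (1−π)·p₀ = 0.346×0.0724 + 0.654×0.04 = 0.05121.
Under exogeneity, PAF = [P(Y=1) − p₀] / P(Y=1).
PAF = (0.05121 − 0.04) / 0.05121 ≈ 0.2189

PAF ≈ 0.219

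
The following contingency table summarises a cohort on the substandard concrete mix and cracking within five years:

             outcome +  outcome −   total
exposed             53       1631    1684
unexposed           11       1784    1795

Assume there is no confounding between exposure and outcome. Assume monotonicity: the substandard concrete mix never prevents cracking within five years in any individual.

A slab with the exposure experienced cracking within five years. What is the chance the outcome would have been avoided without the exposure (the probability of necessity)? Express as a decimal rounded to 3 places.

p₁ = P(outcome | exposed) = 53/1684 = 0.031473
p₀ = P(outcome | unexposed) = 11/1795 = 0.0061281
Under exogeneity and monotonicity, PN = (p₁ − p₀)/p₁.
PN = (0.031473 − 0.0061281) / 0.031473 ≈ 0.8053

PN ≈ 0.805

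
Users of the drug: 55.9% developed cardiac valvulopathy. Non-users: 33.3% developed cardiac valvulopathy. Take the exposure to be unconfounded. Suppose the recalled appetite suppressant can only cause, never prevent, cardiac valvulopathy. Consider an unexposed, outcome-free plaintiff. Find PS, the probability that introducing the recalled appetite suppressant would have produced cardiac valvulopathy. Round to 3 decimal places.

PS ≈ 0.339

p₁ = 0.559, p₀ = 0.333.
Under exogeneity and monotonicity, PS = (p₁ − p₀) / (1 − p₀).
PS = (0.559 − 0.333) / (1 − 0.333) = 0.226 / 0.667 ≈ 0.3388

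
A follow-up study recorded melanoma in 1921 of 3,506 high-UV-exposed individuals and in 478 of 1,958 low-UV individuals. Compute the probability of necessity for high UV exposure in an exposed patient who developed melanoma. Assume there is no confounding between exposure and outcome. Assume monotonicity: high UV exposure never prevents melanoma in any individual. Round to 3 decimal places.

PN ≈ 0.554

p₁ = P(outcome | exposed) = 1921/3506 = 0.54792
p₀ = P(outcome | unexposed) = 478/1958 = 0.24413
Under exogeneity and monotonicity, PN = (p₁ − p₀) / p₁.
PN = (0.54792 − 0.24413) / 0.54792 = 0.30379 / 0.54792 ≈ 0.5544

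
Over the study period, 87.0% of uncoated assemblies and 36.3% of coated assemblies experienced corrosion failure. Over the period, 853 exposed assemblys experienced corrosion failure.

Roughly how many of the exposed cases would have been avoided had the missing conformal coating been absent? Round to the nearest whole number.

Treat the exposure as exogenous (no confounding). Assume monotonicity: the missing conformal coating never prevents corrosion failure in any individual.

p₁ = 0.87, p₀ = 0.363.
PN = (p₁ − p₀)/p₁ = (0.87 − 0.363) / 0.87 ≈ 0.58276.
Attributable cases ≈ PN × (exposed cases) = 0.58276 × 853 ≈ 497.09.

about 497 cases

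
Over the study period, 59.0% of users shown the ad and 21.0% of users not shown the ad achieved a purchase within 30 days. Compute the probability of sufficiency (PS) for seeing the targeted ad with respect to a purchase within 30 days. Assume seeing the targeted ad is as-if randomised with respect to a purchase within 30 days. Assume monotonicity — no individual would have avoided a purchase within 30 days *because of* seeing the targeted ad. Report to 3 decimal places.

PS ≈ 0.481

p₁ = 0.59, p₀ = 0.21.
Under exogeneity and monotonicity, PS = (p₁ − p₀) / (1 − p₀).
PS = (0.59 − 0.21) / (1 − 0.21) = 0.38 / 0.79 ≈ 0.4810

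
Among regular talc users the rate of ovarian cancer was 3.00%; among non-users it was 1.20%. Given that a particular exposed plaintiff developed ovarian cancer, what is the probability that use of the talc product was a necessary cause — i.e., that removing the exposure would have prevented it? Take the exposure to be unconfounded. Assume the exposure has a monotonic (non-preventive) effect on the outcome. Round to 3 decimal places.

p₁ = 0.03, p₀ = 0.012.
Under exogeneity and monotonicity, PN = (p₁ − p₀) / p₁.
PN = (0.03 − 0.012) / 0.03 = 0.018 / 0.03 ≈ 0.6000

PN ≈ 0.600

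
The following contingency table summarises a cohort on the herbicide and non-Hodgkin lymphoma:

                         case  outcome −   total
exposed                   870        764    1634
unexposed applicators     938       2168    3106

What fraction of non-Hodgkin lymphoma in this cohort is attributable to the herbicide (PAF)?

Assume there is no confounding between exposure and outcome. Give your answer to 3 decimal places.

p₁ = P(outcome | exposed) = 870/1634 = 0.53244
p₀ = P(outcome | unexposed) = 938/3106 = 0.302
Exposure prevalence π = 1634/4740 = 0.34473; overall risk P(Y=1) = 0.38143.
Under exogeneity, PAF = [P(Y=1) − p₀]/P(Y=1).
PAF = (0.38143 − 0.302) / 0.38143 ≈ 0.2083

PAF ≈ 0.208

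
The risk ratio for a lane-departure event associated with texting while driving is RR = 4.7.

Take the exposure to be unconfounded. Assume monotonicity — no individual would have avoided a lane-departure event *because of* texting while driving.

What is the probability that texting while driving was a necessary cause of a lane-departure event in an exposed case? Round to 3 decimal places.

PN ≈ 0.787

Under exogeneity and monotonicity, PN = (RR − 1) / RR = 1 − 1/RR.
PN = (4.7 − 1) / 4.7 = 3.7 / 4.7 ≈ 0.7872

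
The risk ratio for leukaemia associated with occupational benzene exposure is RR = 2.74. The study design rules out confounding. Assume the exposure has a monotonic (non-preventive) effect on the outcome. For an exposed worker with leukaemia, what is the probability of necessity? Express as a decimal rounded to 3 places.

PN ≈ 0.635

Under exogeneity and monotonicity, PN = (RR − 1) / RR = 1 − 1/RR.
PN = (2.74 − 1) / 2.74 = 1.74 / 2.74 ≈ 0.6350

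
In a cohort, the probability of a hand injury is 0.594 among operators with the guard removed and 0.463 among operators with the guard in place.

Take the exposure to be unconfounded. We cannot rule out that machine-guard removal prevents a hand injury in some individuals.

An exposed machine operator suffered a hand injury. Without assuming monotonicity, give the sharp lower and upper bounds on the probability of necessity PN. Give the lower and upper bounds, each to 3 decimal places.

0.221 ≤ PN ≤ 0.904

Let p₁ = 0.594, p₀ = 0.463.
Under exogeneity alone the bounds on PN are max{0,(p₁−p₀)/p₁} ≤ PN ≤ min{1,(1−p₀)/p₁}.
  lower = (p₁ − p₀)/p₁ = 0.131 / 0.594 ≈ 0.2205
  upper = min{1, (1 − p₀)/p₁} = 0.537 / 0.594 ≈ 0.9040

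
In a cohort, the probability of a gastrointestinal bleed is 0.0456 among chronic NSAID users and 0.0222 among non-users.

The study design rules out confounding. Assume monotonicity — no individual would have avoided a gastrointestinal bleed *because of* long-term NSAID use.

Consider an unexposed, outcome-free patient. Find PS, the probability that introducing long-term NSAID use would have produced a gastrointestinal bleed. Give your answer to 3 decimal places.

PS ≈ 0.024

Let p₁ = 0.0456, p₀ = 0.0222.
Under exogeneity and monotonicity, PS = (p₁ − p₀) / (1 − p₀).
PS = (0.0456 − 0.0222) / (1 − 0.0222) = 0.0234 / 0.9778 ≈ 0.0239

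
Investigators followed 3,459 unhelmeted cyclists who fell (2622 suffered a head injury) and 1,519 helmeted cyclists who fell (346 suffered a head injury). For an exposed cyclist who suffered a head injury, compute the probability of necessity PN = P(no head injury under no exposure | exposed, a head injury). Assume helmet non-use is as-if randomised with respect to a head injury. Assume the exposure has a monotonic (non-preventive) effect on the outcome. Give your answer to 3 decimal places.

p₁ = P(outcome | exposed) = 2622/3459 = 0.75802
p₀ = P(outcome | unexposed) = 346/1519 = 0.22778
Under exogeneity and monotonicity, PN = (p₁ − p₀) / p₁.
PN = (0.75802 − 0.22778) / 0.75802 = 0.53024 / 0.75802 ≈ 0.6995

PN ≈ 0.700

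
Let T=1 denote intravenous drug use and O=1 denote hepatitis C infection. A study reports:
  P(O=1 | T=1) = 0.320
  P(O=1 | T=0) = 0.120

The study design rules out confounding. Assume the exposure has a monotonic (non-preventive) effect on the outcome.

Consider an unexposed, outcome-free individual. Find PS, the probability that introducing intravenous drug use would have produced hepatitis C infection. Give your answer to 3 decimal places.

Let p₁ = 0.32, p₀ = 0.12.
Under exogeneity and monotonicity, PS = (p₁ − p₀) / (1 − p₀).
PS = (0.32 − 0.12) / (1 − 0.12) = 0.2 / 0.88 ≈ 0.2273

PS ≈ 0.227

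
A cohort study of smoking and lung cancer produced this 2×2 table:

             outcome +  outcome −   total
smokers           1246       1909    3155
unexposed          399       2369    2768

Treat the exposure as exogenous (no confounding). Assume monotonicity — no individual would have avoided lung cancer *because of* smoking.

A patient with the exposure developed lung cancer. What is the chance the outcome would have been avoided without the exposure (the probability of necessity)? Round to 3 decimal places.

p₁ = P(outcome | exposed) = 1246/3155 = 0.39493
p₀ = P(outcome | unexposed) = 399/2768 = 0.14415
Under exogeneity and monotonicity, PN = (p₁ − p₀)/p₁.
PN = (0.39493 − 0.14415) / 0.39493 ≈ 0.6350

PN ≈ 0.635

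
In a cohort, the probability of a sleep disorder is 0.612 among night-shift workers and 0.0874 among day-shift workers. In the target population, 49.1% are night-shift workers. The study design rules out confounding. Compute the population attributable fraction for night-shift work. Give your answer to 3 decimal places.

Let p₁ = 0.612, p₀ = 0.0874.
Overall risk P(Y=1) = π·p₁ + (1−π)·p₀ = 0.491×0.612 + 0.509×0.0874 = 0.34498.
Under exogeneity, PAF = [P(Y=1) − p₀] / P(Y=1).
PAF = (0.34498 − 0.0874) / 0.34498 ≈ 0.7467

PAF ≈ 0.747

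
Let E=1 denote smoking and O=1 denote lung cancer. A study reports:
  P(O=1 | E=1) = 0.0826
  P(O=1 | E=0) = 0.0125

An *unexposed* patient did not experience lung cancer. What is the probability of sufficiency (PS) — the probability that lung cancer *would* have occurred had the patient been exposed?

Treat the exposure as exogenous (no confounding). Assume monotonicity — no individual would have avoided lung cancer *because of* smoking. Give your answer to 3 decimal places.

PS ≈ 0.071

Let p₁ = 0.0826, p₀ = 0.0125.
Under exogeneity and monotonicity, PS = (p₁ − p₀) / (1 − p₀).
PS = (0.0826 − 0.0125) / (1 − 0.0125) = 0.0701 / 0.9875 ≈ 0.0710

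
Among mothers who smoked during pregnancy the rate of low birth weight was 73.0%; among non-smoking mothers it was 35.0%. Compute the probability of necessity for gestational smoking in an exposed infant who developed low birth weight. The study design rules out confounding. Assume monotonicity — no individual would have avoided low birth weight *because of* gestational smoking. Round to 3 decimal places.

p₁ = 0.73, p₀ = 0.35.
Under exogeneity and monotonicity, PN = (p₁ − p₀) / p₁.
PN = (0.73 − 0.35) / 0.73 = 0.38 / 0.73 ≈ 0.5205

PN ≈ 0.521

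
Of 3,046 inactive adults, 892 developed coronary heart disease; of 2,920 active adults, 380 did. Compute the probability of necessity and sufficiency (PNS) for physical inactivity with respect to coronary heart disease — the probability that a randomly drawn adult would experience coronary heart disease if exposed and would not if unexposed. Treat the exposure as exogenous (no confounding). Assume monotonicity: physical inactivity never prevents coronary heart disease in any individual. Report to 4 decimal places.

p₁ = P(outcome | exposed) = 892/3046 = 0.29284
p₀ = P(outcome | unexposed) = 380/2920 = 0.13014
Under exogeneity and monotonicity, PNS = p₁ − p₀.
PNS = 0.29284 − 0.13014 = 0.16271

PNS ≈ 0.1627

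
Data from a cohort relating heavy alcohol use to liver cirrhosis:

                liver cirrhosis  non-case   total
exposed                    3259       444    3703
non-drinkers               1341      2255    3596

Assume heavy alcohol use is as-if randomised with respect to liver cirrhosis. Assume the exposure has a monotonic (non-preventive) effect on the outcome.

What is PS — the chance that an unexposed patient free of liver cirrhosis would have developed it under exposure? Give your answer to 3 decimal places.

PS ≈ 0.809

p₁ = P(outcome | exposed) = 3259/3703 = 0.8801
p₀ = P(outcome | unexposed) = 1341/3596 = 0.37291
Under exogeneity and monotonicity, PS = (p₁ − p₀) / (1 − p₀).
PS = (0.8801 − 0.37291) / (1 − 0.37291) = 0.50718 / 0.62709 ≈ 0.8088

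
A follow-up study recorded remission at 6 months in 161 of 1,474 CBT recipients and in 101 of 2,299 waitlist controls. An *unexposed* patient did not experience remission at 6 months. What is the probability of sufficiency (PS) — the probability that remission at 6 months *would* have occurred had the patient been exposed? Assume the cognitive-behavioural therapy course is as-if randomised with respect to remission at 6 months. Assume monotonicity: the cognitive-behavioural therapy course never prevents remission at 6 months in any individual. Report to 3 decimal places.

PS ≈ 0.068

p₁ = P(outcome | exposed) = 161/1474 = 0.10923
p₀ = P(outcome | unexposed) = 101/2299 = 0.043932
Under exogeneity and monotonicity, PS = (p₁ − p₀) / (1 − p₀).
PS = (0.10923 − 0.043932) / (1 − 0.043932) = 0.065294 / 0.95607 ≈ 0.0683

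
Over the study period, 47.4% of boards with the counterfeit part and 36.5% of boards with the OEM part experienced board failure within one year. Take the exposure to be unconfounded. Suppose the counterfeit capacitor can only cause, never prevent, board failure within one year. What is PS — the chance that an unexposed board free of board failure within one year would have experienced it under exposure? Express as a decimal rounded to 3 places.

PS ≈ 0.172

p₁ = 0.474, p₀ = 0.365.
Under exogeneity and monotonicity, PS = (p₁ − p₀) / (1 − p₀).
PS = (0.474 − 0.365) / (1 − 0.365) = 0.109 / 0.635 ≈ 0.1717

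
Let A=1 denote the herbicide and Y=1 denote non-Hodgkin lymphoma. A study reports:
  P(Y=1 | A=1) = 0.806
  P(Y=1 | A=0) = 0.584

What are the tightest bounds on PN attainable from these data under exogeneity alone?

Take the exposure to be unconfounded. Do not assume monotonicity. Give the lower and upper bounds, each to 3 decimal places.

0.275 ≤ PN ≤ 0.516

Let p₁ = 0.806, p₀ = 0.584.
Under exogeneity alone the bounds on PN are max{0,(p₁−p₀)/p₁} ≤ PN ≤ min{1,(1−p₀)/p₁}.
  lower = (p₁ − p₀)/p₁ = 0.222 / 0.806 ≈ 0.2754
  upper = min{1, (1 − p₀)/p₁} = 0.416 / 0.806 ≈ 0.5161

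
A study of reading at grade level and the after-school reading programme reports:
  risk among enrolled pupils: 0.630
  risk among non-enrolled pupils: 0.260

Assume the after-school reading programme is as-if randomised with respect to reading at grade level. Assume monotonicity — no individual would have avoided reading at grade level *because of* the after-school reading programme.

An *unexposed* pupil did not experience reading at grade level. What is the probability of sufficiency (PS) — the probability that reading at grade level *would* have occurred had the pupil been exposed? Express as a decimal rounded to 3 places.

PS ≈ 0.500

Let p₁ = 0.63, p₀ = 0.26.
Under exogeneity and monotonicity, PS = (p₁ − p₀) / (1 − p₀).
PS = (0.63 − 0.26) / (1 − 0.26) = 0.37 / 0.74 ≈ 0.5000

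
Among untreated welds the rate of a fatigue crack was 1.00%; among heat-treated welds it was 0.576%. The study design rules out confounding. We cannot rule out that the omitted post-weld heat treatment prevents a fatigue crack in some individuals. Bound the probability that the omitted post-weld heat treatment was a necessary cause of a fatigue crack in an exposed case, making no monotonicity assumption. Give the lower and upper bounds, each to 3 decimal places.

0.424 ≤ PN ≤ 1.000

p₁ = 0.01, p₀ = 0.00576.
Under exogeneity alone the bounds on PN are max{0,(p₁−p₀)/p₁} ≤ PN ≤ min{1,(1−p₀)/p₁}.
  lower = (p₁ − p₀)/p₁ = 0.00424 / 0.01 ≈ 0.4240
  upper = min{1, (1 − p₀)/p₁} = 0.99424 / 0.01 ≈ 99.4240 → capped at 1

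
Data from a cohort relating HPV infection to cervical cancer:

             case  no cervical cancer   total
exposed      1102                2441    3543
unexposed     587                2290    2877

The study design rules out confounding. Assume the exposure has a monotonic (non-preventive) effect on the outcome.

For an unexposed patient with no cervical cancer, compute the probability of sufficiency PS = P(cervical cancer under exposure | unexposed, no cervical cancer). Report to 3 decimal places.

PS ≈ 0.134

p₁ = P(outcome | exposed) = 1102/3543 = 0.31104
p₀ = P(outcome | unexposed) = 587/2877 = 0.20403
Under exogeneity and monotonicity, PS = (p₁ − p₀)/(1 − p₀).
PS = (0.31104 − 0.20403) / 0.79597 ≈ 0.1344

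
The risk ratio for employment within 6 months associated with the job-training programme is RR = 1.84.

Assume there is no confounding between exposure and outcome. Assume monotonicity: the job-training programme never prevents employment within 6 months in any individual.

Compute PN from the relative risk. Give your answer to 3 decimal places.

Under exogeneity and monotonicity, PN = (RR − 1) / RR = 1 − 1/RR.
PN = (1.84 − 1) / 1.84 = 0.84 / 1.84 ≈ 0.4565

PN ≈ 0.457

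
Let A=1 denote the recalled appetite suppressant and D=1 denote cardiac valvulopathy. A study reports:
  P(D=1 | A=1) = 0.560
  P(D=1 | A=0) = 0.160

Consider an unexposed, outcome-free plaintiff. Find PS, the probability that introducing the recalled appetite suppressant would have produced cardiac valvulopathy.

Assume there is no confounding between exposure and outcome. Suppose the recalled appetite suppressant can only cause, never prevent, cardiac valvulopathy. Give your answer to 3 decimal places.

PS ≈ 0.476

Let p₁ = 0.56, p₀ = 0.16.
Under exogeneity and monotonicity, PS = (p₁ − p₀) / (1 − p₀).
PS = (0.56 − 0.16) / (1 − 0.16) = 0.4 / 0.84 ≈ 0.4762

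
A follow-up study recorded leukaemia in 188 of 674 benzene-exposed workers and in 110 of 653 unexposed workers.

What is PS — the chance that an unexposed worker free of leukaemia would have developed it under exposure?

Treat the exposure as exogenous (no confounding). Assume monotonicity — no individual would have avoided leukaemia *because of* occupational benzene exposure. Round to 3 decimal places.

p₁ = P(outcome | exposed) = 188/674 = 0.27893
p₀ = P(outcome | unexposed) = 110/653 = 0.16845
Under exogeneity and monotonicity, PS = (p₁ − p₀) / (1 − p₀).
PS = (0.27893 − 0.16845) / (1 − 0.16845) = 0.11048 / 0.83155 ≈ 0.1329

PS ≈ 0.133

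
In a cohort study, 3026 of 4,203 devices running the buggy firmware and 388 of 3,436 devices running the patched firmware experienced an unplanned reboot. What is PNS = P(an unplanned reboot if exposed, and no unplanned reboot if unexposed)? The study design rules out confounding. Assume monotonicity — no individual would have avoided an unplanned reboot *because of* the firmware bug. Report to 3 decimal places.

p₁ = P(outcome | exposed) = 3026/4203 = 0.71996
p₀ = P(outcome | unexposed) = 388/3436 = 0.11292
Under exogeneity and monotonicity, PNS = p₁ − p₀.
PNS = 0.71996 − 0.11292 = 0.60704

PNS ≈ 0.607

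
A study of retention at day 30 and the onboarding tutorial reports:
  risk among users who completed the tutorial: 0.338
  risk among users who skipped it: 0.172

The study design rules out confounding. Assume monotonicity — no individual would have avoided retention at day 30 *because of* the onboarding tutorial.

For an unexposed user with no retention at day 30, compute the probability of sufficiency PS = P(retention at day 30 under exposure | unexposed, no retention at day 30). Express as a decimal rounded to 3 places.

Let p₁ = 0.338, p₀ = 0.172.
Under exogeneity and monotonicity, PS = (p₁ − p₀) / (1 − p₀).
PS = (0.338 − 0.172) / (1 − 0.172) = 0.166 / 0.828 ≈ 0.2005

PS ≈ 0.200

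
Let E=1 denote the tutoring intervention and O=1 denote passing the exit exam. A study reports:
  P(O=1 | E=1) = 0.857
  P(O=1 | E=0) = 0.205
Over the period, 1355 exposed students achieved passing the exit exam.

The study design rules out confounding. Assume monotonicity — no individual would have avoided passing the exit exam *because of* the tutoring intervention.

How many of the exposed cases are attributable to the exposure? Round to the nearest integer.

about 1031 cases

Let p₁ = 0.857, p₀ = 0.205.
PN = (p₁ − p₀)/p₁ = (0.857 − 0.205) / 0.857 ≈ 0.76079.
Attributable cases ≈ PN × (exposed cases) = 0.76079 × 1355 ≈ 1030.88.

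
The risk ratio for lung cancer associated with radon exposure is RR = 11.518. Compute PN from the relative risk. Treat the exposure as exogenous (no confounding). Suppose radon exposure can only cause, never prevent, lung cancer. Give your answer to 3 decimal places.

PN ≈ 0.913

Under exogeneity and monotonicity, PN = (RR − 1) / RR = 1 − 1/RR.
PN = (11.518 − 1) / 11.518 = 10.52 / 11.518 ≈ 0.9132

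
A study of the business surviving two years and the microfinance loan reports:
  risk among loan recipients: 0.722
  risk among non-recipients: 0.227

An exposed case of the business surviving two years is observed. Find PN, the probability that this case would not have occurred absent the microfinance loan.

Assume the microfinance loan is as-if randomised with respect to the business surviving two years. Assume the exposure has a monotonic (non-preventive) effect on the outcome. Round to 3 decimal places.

Let p₁ = 0.722, p₀ = 0.227.
Under exogeneity and monotonicity, PN = (p₁ − p₀) / p₁.
PN = (0.722 − 0.227) / 0.722 = 0.495 / 0.722 ≈ 0.6856

PN ≈ 0.686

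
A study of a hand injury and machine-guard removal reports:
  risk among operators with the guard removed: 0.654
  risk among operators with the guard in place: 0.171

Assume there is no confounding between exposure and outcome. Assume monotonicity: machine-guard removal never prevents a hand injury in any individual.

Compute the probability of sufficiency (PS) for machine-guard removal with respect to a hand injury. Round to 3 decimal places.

PS ≈ 0.583

Let p₁ = 0.654, p₀ = 0.171.
Under exogeneity and monotonicity, PS = (p₁ − p₀) / (1 − p₀).
PS = (0.654 − 0.171) / (1 − 0.171) = 0.483 / 0.829 ≈ 0.5826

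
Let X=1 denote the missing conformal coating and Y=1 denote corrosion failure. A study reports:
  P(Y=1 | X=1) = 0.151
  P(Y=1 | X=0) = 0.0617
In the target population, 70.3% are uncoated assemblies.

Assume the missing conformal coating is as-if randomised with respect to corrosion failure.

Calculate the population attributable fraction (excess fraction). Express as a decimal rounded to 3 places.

Let p₁ = 0.151, p₀ = 0.0617.
Overall risk P(Y=1) = π·p₁ + (1−π)·p₀ = 0.703×0.151 + 0.297×0.0617 = 0.12448.
Under exogeneity, PAF = [P(Y=1) − p₀] / P(Y=1).
PAF = (0.12448 − 0.0617) / 0.12448 ≈ 0.5043

PAF ≈ 0.504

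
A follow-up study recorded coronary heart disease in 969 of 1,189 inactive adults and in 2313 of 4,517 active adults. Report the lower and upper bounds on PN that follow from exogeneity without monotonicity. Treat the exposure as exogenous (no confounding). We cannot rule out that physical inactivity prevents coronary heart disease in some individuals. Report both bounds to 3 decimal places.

0.372 ≤ PN ≤ 0.599

p₁ = P(outcome | exposed) = 969/1189 = 0.81497
p₀ = P(outcome | unexposed) = 2313/4517 = 0.51207
Under exogeneity alone the bounds on PN are max{0,(p₁−p₀)/p₁} ≤ PN ≤ min{1,(1−p₀)/p₁}.
  lower = (p₁ − p₀)/p₁ = 0.30291 / 0.81497 ≈ 0.3717
  upper = min{1, (1 − p₀)/p₁} = 0.48793 / 0.81497 ≈ 0.5987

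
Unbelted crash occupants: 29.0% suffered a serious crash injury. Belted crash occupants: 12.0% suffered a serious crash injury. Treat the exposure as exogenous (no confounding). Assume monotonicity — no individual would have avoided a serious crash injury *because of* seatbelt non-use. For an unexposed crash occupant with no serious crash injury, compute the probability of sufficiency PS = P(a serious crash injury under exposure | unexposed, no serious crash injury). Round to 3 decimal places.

p₁ = 0.29, p₀ = 0.12.
Under exogeneity and monotonicity, PS = (p₁ − p₀) / (1 − p₀).
PS = (0.29 − 0.12) / (1 − 0.12) = 0.17 / 0.88 ≈ 0.1932

PS ≈ 0.193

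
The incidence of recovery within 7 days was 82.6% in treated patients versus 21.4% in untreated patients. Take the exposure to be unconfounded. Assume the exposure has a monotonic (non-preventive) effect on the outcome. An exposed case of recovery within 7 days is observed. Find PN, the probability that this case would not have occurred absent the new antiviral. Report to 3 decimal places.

PN ≈ 0.741

p₁ = 0.826, p₀ = 0.214.
Under exogeneity and monotonicity, PN = (p₁ − p₀) / p₁.
PN = (0.826 − 0.214) / 0.826 = 0.612 / 0.826 ≈ 0.7409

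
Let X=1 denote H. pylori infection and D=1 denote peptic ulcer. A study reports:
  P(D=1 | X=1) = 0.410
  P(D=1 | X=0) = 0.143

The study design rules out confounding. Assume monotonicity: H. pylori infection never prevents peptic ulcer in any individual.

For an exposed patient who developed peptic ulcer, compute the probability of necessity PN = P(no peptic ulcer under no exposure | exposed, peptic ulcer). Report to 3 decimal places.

PN ≈ 0.651

Let p₁ = 0.41, p₀ = 0.143.
Under exogeneity and monotonicity, PN = (p₁ − p₀) / p₁.
PN = (0.41 − 0.143) / 0.41 = 0.267 / 0.41 ≈ 0.6512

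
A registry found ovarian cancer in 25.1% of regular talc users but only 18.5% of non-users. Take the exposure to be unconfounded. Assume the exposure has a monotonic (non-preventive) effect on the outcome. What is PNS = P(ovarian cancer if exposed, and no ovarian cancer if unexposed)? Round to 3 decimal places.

p₁ = 0.251, p₀ = 0.185.
Under exogeneity and monotonicity, PNS = p₁ − p₀.
PNS = 0.251 − 0.185 = 0.066

PNS ≈ 0.066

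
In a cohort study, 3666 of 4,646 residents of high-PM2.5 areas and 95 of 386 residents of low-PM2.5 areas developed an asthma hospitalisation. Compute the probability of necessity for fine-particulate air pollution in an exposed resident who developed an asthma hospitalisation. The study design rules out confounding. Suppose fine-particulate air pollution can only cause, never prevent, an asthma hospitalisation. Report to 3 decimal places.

p₁ = P(outcome | exposed) = 3666/4646 = 0.78907
p₀ = P(outcome | unexposed) = 95/386 = 0.24611
Under exogeneity and monotonicity, PN = (p₁ − p₀) / p₁.
PN = (0.78907 − 0.24611) / 0.78907 = 0.54295 / 0.78907 ≈ 0.6881

PN ≈ 0.688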